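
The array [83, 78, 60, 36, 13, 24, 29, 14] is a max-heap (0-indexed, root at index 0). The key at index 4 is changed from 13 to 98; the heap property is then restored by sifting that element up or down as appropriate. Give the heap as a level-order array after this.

set index 4 from 13 to 98 → [83, 78, 60, 36, 98, 24, 29, 14]
98 > parent 78 at index 1, swap → [83, 98, 60, 36, 78, 24, 29, 14]
98 > parent 83 at index 0, swap → [98, 83, 60, 36, 78, 24, 29, 14]

[98, 83, 60, 36, 78, 24, 29, 14]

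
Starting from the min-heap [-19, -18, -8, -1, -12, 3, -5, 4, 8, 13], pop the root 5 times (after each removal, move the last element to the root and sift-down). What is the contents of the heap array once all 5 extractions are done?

[-1, 4, 3, 8, 13]

extract-min #1 returns -19:
  remove root -19; move last element 13 to root → [13, -18, -8, -1, -12, 3, -5, 4, 8]
  13 vs smaller child -18 at index 1, swap → [-18, 13, -8, -1, -12, 3, -5, 4, 8]
  13 vs smaller child -12 at index 4, swap → [-18, -12, -8, -1, 13, 3, -5, 4, 8]
extract-min #2 returns -18:
  remove root -18; move last element 8 to root → [8, -12, -8, -1, 13, 3, -5, 4]
  8 vs smaller child -12 at index 1, swap → [-12, 8, -8, -1, 13, 3, -5, 4]
  8 vs smaller child -1 at index 3, swap → [-12, -1, -8, 8, 13, 3, -5, 4]
  8 vs only child 4 at index 7, swap → [-12, -1, -8, 4, 13, 3, -5, 8]
extract-min #3 returns -12:
  remove root -12; move last element 8 to root → [8, -1, -8, 4, 13, 3, -5]
  8 vs smaller child -8 at index 2, swap → [-8, -1, 8, 4, 13, 3, -5]
  8 vs smaller child -5 at index 6, swap → [-8, -1, -5, 4, 13, 3, 8]
extract-min #4 returns -8:
  remove root -8; move last element 8 to root → [8, -1, -5, 4, 13, 3]
  8 vs smaller child -5 at index 2, swap → [-5, -1, 8, 4, 13, 3]
  8 vs only child 3 at index 5, swap → [-5, -1, 3, 4, 13, 8]
extract-min #5 returns -5:
  remove root -5; move last element 8 to root → [8, -1, 3, 4, 13]
  8 vs smaller child -1 at index 1, swap → [-1, 8, 3, 4, 13]
  8 vs smaller child 4 at index 3, swap → [-1, 4, 3, 8, 13]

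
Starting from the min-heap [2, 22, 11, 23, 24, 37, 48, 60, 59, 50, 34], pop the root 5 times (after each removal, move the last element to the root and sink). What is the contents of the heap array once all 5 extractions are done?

extract-min #1 returns 2:
  remove root 2; move last element 34 to root → [34, 22, 11, 23, 24, 37, 48, 60, 59, 50]
  34 vs smaller child 11 at index 2, swap → [11, 22, 34, 23, 24, 37, 48, 60, 59, 50]
extract-min #2 returns 11:
  remove root 11; move last element 50 to root → [50, 22, 34, 23, 24, 37, 48, 60, 59]
  50 vs smaller child 22 at index 1, swap → [22, 50, 34, 23, 24, 37, 48, 60, 59]
  50 vs smaller child 23 at index 3, swap → [22, 23, 34, 50, 24, 37, 48, 60, 59]
extract-min #3 returns 22:
  remove root 22; move last element 59 to root → [59, 23, 34, 50, 24, 37, 48, 60]
  59 vs smaller child 23 at index 1, swap → [23, 59, 34, 50, 24, 37, 48, 60]
  59 vs smaller child 24 at index 4, swap → [23, 24, 34, 50, 59, 37, 48, 60]
extract-min #4 returns 23:
  remove root 23; move last element 60 to root → [60, 24, 34, 50, 59, 37, 48]
  60 vs smaller child 24 at index 1, swap → [24, 60, 34, 50, 59, 37, 48]
  60 vs smaller child 50 at index 3, swap → [24, 50, 34, 60, 59, 37, 48]
extract-min #5 returns 24:
  remove root 24; move last element 48 to root → [48, 50, 34, 60, 59, 37]
  48 vs smaller child 34 at index 2, swap → [34, 50, 48, 60, 59, 37]
  48 vs only child 37 at index 5, swap → [34, 50, 37, 60, 59, 48]

[34, 50, 37, 60, 59, 48]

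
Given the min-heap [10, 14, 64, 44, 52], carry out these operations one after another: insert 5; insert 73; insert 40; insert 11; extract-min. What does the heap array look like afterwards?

[10, 11, 40, 14, 52, 64, 73, 44]

insert 5:
  append 5 at index 5 → [10, 14, 64, 44, 52, 5]
  5 < parent 64 at index 2, swap → [10, 14, 5, 44, 52, 64]
  5 < parent 10 at index 0, swap → [5, 14, 10, 44, 52, 64]
insert 73:
  append 73 at index 6 → [5, 14, 10, 44, 52, 64, 73] (no swap needed)
insert 40:
  append 40 at index 7 → [5, 14, 10, 44, 52, 64, 73, 40]
  40 < parent 44 at index 3, swap → [5, 14, 10, 40, 52, 64, 73, 44]
insert 11:
  append 11 at index 8 → [5, 14, 10, 40, 52, 64, 73, 44, 11]
  11 < parent 40 at index 3, swap → [5, 14, 10, 11, 52, 64, 73, 44, 40]
  11 < parent 14 at index 1, swap → [5, 11, 10, 14, 52, 64, 73, 44, 40]
extract-min → returns 5:
  remove root 5; move last element 40 to root → [40, 11, 10, 14, 52, 64, 73, 44]
  40 vs smaller child 10 at index 2, swap → [10, 11, 40, 14, 52, 64, 73, 44]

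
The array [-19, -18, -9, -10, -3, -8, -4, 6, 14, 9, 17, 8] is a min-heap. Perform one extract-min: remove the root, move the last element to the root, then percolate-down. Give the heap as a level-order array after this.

remove root -19; move last element 8 to root → [8, -18, -9, -10, -3, -8, -4, 6, 14, 9, 17]
8 vs smaller child -18 at index 1, swap → [-18, 8, -9, -10, -3, -8, -4, 6, 14, 9, 17]
8 vs smaller child -10 at index 3, swap → [-18, -10, -9, 8, -3, -8, -4, 6, 14, 9, 17]
8 vs smaller child 6 at index 7, swap → [-18, -10, -9, 6, -3, -8, -4, 8, 14, 9, 17]

[-18, -10, -9, 6, -3, -8, -4, 8, 14, 9, 17]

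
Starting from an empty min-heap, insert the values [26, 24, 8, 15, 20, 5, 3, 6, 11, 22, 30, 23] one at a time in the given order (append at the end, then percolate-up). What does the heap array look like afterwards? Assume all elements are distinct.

[3, 6, 5, 11, 20, 23, 8, 26, 15, 22, 30, 24]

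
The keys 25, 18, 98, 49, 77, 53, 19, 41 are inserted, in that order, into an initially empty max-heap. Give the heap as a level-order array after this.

[98, 77, 53, 41, 49, 25, 19, 18]

Insert 25:
  append 25 at index 0 → [25] (no swap needed)
Insert 18:
  append 18 at index 1 → [25, 18] (no swap needed)
Insert 98:
  append 98 at index 2 → [25, 18, 98]
  98 > parent 25 at index 0, swap → [98, 18, 25]
Insert 49:
  append 49 at index 3 → [98, 18, 25, 49]
  49 > parent 18 at index 1, swap → [98, 49, 25, 18]
Insert 77:
  append 77 at index 4 → [98, 49, 25, 18, 77]
  77 > parent 49 at index 1, swap → [98, 77, 25, 18, 49]
Insert 53:
  append 53 at index 5 → [98, 77, 25, 18, 49, 53]
  53 > parent 25 at index 2, swap → [98, 77, 53, 18, 49, 25]
Insert 19:
  append 19 at index 6 → [98, 77, 53, 18, 49, 25, 19] (no swap needed)
Insert 41:
  append 41 at index 7 → [98, 77, 53, 18, 49, 25, 19, 41]
  41 > parent 18 at index 3, swap → [98, 77, 53, 41, 49, 25, 19, 18]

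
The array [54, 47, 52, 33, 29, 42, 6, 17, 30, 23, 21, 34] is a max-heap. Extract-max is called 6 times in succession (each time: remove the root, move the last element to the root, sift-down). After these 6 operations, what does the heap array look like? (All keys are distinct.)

extract-max #1 returns 54:
  remove root 54; move last element 34 to root → [34, 47, 52, 33, 29, 42, 6, 17, 30, 23, 21]
  34 vs larger child 52 at index 2, swap → [52, 47, 34, 33, 29, 42, 6, 17, 30, 23, 21]
  34 vs larger child 42 at index 5, swap → [52, 47, 42, 33, 29, 34, 6, 17, 30, 23, 21]
extract-max #2 returns 52:
  remove root 52; move last element 21 to root → [21, 47, 42, 33, 29, 34, 6, 17, 30, 23]
  21 vs larger child 47 at index 1, swap → [47, 21, 42, 33, 29, 34, 6, 17, 30, 23]
  21 vs larger child 33 at index 3, swap → [47, 33, 42, 21, 29, 34, 6, 17, 30, 23]
  21 vs larger child 30 at index 8, swap → [47, 33, 42, 30, 29, 34, 6, 17, 21, 23]
extract-max #3 returns 47:
  remove root 47; move last element 23 to root → [23, 33, 42, 30, 29, 34, 6, 17, 21]
  23 vs larger child 42 at index 2, swap → [42, 33, 23, 30, 29, 34, 6, 17, 21]
  23 vs larger child 34 at index 5, swap → [42, 33, 34, 30, 29, 23, 6, 17, 21]
extract-max #4 returns 42:
  remove root 42; move last element 21 to root → [21, 33, 34, 30, 29, 23, 6, 17]
  21 vs larger child 34 at index 2, swap → [34, 33, 21, 30, 29, 23, 6, 17]
  21 vs larger child 23 at index 5, swap → [34, 33, 23, 30, 29, 21, 6, 17]
extract-max #5 returns 34:
  remove root 34; move last element 17 to root → [17, 33, 23, 30, 29, 21, 6]
  17 vs larger child 33 at index 1, swap → [33, 17, 23, 30, 29, 21, 6]
  17 vs larger child 30 at index 3, swap → [33, 30, 23, 17, 29, 21, 6]
extract-max #6 returns 33:
  remove root 33; move last element 6 to root → [6, 30, 23, 17, 29, 21]
  6 vs larger child 30 at index 1, swap → [30, 6, 23, 17, 29, 21]
  6 vs larger child 29 at index 4, swap → [30, 29, 23, 17, 6, 21]

[30, 29, 23, 17, 6, 21]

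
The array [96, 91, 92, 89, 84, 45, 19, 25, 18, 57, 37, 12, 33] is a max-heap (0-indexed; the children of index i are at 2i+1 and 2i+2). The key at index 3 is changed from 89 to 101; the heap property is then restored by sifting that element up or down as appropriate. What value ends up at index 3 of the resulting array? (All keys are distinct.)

91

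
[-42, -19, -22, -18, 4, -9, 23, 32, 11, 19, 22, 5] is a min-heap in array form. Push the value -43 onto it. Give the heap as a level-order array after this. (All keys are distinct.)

append -43 at index 12 → [-42, -19, -22, -18, 4, -9, 23, 32, 11, 19, 22, 5, -43]
-43 < parent -9 at index 5, swap → [-42, -19, -22, -18, 4, -43, 23, 32, 11, 19, 22, 5, -9]
-43 < parent -22 at index 2, swap → [-42, -19, -43, -18, 4, -22, 23, 32, 11, 19, 22, 5, -9]
-43 < parent -42 at index 0, swap → [-43, -19, -42, -18, 4, -22, 23, 32, 11, 19, 22, 5, -9]

[-43, -19, -42, -18, 4, -22, 23, 32, 11, 19, 22, 5, -9]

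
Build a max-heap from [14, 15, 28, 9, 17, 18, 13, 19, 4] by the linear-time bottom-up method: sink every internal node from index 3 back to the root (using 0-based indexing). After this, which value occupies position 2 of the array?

18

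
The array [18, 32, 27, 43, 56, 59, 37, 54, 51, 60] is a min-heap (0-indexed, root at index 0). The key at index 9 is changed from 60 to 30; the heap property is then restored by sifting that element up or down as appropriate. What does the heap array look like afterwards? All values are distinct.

[18, 30, 27, 43, 32, 59, 37, 54, 51, 56]

set index 9 from 60 to 30 → [18, 32, 27, 43, 56, 59, 37, 54, 51, 30]
30 < parent 56 at index 4, swap → [18, 32, 27, 43, 30, 59, 37, 54, 51, 56]
30 < parent 32 at index 1, swap → [18, 30, 27, 43, 32, 59, 37, 54, 51, 56]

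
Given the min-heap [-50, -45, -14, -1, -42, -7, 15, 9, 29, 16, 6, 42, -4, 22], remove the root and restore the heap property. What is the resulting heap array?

remove root -50; move last element 22 to root → [22, -45, -14, -1, -42, -7, 15, 9, 29, 16, 6, 42, -4]
22 vs smaller child -45 at index 1, swap → [-45, 22, -14, -1, -42, -7, 15, 9, 29, 16, 6, 42, -4]
22 vs smaller child -42 at index 4, swap → [-45, -42, -14, -1, 22, -7, 15, 9, 29, 16, 6, 42, -4]
22 vs smaller child 6 at index 10, swap → [-45, -42, -14, -1, 6, -7, 15, 9, 29, 16, 22, 42, -4]

[-45, -42, -14, -1, 6, -7, 15, 9, 29, 16, 22, 42, -4]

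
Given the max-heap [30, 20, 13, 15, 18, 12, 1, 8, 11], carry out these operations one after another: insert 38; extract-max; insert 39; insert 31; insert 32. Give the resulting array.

[39, 31, 32, 15, 30, 13, 1, 8, 11, 18, 20, 12]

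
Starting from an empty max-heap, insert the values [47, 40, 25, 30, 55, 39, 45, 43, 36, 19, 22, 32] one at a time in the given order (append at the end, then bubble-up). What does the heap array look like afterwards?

[55, 47, 45, 43, 40, 32, 39, 30, 36, 19, 22, 25]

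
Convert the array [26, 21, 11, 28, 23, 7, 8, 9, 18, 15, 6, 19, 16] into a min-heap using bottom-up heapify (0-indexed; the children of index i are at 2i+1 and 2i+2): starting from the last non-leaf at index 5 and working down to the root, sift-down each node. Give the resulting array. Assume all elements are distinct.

sift down from index 5: already satisfies heap property
sift down from index 4:
  23 vs smaller child 6 at index 10, swap → [26, 21, 11, 28, 6, 7, 8, 9, 18, 15, 23, 19, 16]
sift down from index 3:
  28 vs smaller child 9 at index 7, swap → [26, 21, 11, 9, 6, 7, 8, 28, 18, 15, 23, 19, 16]
sift down from index 2:
  11 vs smaller child 7 at index 5, swap → [26, 21, 7, 9, 6, 11, 8, 28, 18, 15, 23, 19, 16]
sift down from index 1:
  21 vs smaller child 6 at index 4, swap → [26, 6, 7, 9, 21, 11, 8, 28, 18, 15, 23, 19, 16]
  21 vs smaller child 15 at index 9, swap → [26, 6, 7, 9, 15, 11, 8, 28, 18, 21, 23, 19, 16]
sift down from index 0:
  26 vs smaller child 6 at index 1, swap → [6, 26, 7, 9, 15, 11, 8, 28, 18, 21, 23, 19, 16]
  26 vs smaller child 9 at index 3, swap → [6, 9, 7, 26, 15, 11, 8, 28, 18, 21, 23, 19, 16]
  26 vs smaller child 18 at index 8, swap → [6, 9, 7, 18, 15, 11, 8, 28, 26, 21, 23, 19, 16]

[6, 9, 7, 18, 15, 11, 8, 28, 26, 21, 23, 19, 16]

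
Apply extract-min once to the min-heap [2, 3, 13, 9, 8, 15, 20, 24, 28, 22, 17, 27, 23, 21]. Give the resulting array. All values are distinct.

[3, 8, 13, 9, 17, 15, 20, 24, 28, 22, 21, 27, 23]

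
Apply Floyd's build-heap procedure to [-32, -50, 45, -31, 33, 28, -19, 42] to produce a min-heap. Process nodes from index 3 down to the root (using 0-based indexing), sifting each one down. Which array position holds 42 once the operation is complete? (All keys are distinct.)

sift down from index 3: already satisfies heap property
sift down from index 2:
  45 vs smaller child -19 at index 6, swap → [-32, -50, -19, -31, 33, 28, 45, 42]
sift down from index 1: already satisfies heap property
sift down from index 0:
  -32 vs smaller child -50 at index 1, swap → [-50, -32, -19, -31, 33, 28, 45, 42]
resulting array: [-50, -32, -19, -31, 33, 28, 45, 42]

7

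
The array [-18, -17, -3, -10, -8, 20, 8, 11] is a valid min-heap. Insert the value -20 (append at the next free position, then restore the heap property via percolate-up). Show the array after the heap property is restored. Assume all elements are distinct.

[-20, -18, -3, -17, -8, 20, 8, 11, -10]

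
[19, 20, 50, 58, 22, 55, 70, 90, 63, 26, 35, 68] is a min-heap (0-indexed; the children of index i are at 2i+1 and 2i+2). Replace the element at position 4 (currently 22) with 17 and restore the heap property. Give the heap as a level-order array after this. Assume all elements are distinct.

set index 4 from 22 to 17 → [19, 20, 50, 58, 17, 55, 70, 90, 63, 26, 35, 68]
17 < parent 20 at index 1, swap → [19, 17, 50, 58, 20, 55, 70, 90, 63, 26, 35, 68]
17 < parent 19 at index 0, swap → [17, 19, 50, 58, 20, 55, 70, 90, 63, 26, 35, 68]

[17, 19, 50, 58, 20, 55, 70, 90, 63, 26, 35, 68]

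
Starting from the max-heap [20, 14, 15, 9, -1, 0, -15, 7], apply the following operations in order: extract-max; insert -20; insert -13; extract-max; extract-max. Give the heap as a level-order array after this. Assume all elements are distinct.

extract-max → returns 20:
  remove root 20; move last element 7 to root → [7, 14, 15, 9, -1, 0, -15]
  7 vs larger child 15 at index 2, swap → [15, 14, 7, 9, -1, 0, -15]
insert -20:
  append -20 at index 7 → [15, 14, 7, 9, -1, 0, -15, -20] (no swap needed)
insert -13:
  append -13 at index 8 → [15, 14, 7, 9, -1, 0, -15, -20, -13] (no swap needed)
extract-max → returns 15:
  remove root 15; move last element -13 to root → [-13, 14, 7, 9, -1, 0, -15, -20]
  -13 vs larger child 14 at index 1, swap → [14, -13, 7, 9, -1, 0, -15, -20]
  -13 vs larger child 9 at index 3, swap → [14, 9, 7, -13, -1, 0, -15, -20]
extract-max → returns 14:
  remove root 14; move last element -20 to root → [-20, 9, 7, -13, -1, 0, -15]
  -20 vs larger child 9 at index 1, swap → [9, -20, 7, -13, -1, 0, -15]
  -20 vs larger child -1 at index 4, swap → [9, -1, 7, -13, -20, 0, -15]

[9, -1, 7, -13, -20, 0, -15]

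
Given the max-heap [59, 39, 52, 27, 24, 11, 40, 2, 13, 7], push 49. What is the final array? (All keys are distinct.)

[59, 49, 52, 27, 39, 11, 40, 2, 13, 7, 24]

append 49 at index 10 → [59, 39, 52, 27, 24, 11, 40, 2, 13, 7, 49]
49 > parent 24 at index 4, swap → [59, 39, 52, 27, 49, 11, 40, 2, 13, 7, 24]
49 > parent 39 at index 1, swap → [59, 49, 52, 27, 39, 11, 40, 2, 13, 7, 24]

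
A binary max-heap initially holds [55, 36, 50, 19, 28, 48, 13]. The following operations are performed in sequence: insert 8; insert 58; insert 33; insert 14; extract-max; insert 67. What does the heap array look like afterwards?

insert 8:
  append 8 at index 7 → [55, 36, 50, 19, 28, 48, 13, 8] (no swap needed)
insert 58:
  append 58 at index 8 → [55, 36, 50, 19, 28, 48, 13, 8, 58]
  58 > parent 19 at index 3, swap → [55, 36, 50, 58, 28, 48, 13, 8, 19]
  58 > parent 36 at index 1, swap → [55, 58, 50, 36, 28, 48, 13, 8, 19]
  58 > parent 55 at index 0, swap → [58, 55, 50, 36, 28, 48, 13, 8, 19]
insert 33:
  append 33 at index 9 → [58, 55, 50, 36, 28, 48, 13, 8, 19, 33]
  33 > parent 28 at index 4, swap → [58, 55, 50, 36, 33, 48, 13, 8, 19, 28]
insert 14:
  append 14 at index 10 → [58, 55, 50, 36, 33, 48, 13, 8, 19, 28, 14] (no swap needed)
extract-max → returns 58:
  remove root 58; move last element 14 to root → [14, 55, 50, 36, 33, 48, 13, 8, 19, 28]
  14 vs larger child 55 at index 1, swap → [55, 14, 50, 36, 33, 48, 13, 8, 19, 28]
  14 vs larger child 36 at index 3, swap → [55, 36, 50, 14, 33, 48, 13, 8, 19, 28]
  14 vs larger child 19 at index 8, swap → [55, 36, 50, 19, 33, 48, 13, 8, 14, 28]
insert 67:
  append 67 at index 10 → [55, 36, 50, 19, 33, 48, 13, 8, 14, 28, 67]
  67 > parent 33 at index 4, swap → [55, 36, 50, 19, 67, 48, 13, 8, 14, 28, 33]
  67 > parent 36 at index 1, swap → [55, 67, 50, 19, 36, 48, 13, 8, 14, 28, 33]
  67 > parent 55 at index 0, swap → [67, 55, 50, 19, 36, 48, 13, 8, 14, 28, 33]

[67, 55, 50, 19, 36, 48, 13, 8, 14, 28, 33]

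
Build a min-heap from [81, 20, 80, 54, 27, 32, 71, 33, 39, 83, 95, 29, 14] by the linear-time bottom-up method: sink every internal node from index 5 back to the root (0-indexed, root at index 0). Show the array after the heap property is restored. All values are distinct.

[14, 20, 29, 33, 27, 32, 71, 54, 39, 83, 95, 80, 81]

sift down from index 5:
  32 vs smaller child 14 at index 12, swap → [81, 20, 80, 54, 27, 14, 71, 33, 39, 83, 95, 29, 32]
sift down from index 4: already satisfies heap property
sift down from index 3:
  54 vs smaller child 33 at index 7, swap → [81, 20, 80, 33, 27, 14, 71, 54, 39, 83, 95, 29, 32]
sift down from index 2:
  80 vs smaller child 14 at index 5, swap → [81, 20, 14, 33, 27, 80, 71, 54, 39, 83, 95, 29, 32]
  80 vs smaller child 29 at index 11, swap → [81, 20, 14, 33, 27, 29, 71, 54, 39, 83, 95, 80, 32]
sift down from index 1: already satisfies heap property
sift down from index 0:
  81 vs smaller child 14 at index 2, swap → [14, 20, 81, 33, 27, 29, 71, 54, 39, 83, 95, 80, 32]
  81 vs smaller child 29 at index 5, swap → [14, 20, 29, 33, 27, 81, 71, 54, 39, 83, 95, 80, 32]
  81 vs smaller child 32 at index 12, swap → [14, 20, 29, 33, 27, 32, 71, 54, 39, 83, 95, 80, 81]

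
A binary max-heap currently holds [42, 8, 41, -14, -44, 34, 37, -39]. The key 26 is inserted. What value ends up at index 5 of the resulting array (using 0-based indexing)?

34

append 26 at index 8 → [42, 8, 41, -14, -44, 34, 37, -39, 26]
26 > parent -14 at index 3, swap → [42, 8, 41, 26, -44, 34, 37, -39, -14]
26 > parent 8 at index 1, swap → [42, 26, 41, 8, -44, 34, 37, -39, -14]
resulting array: [42, 26, 41, 8, -44, 34, 37, -39, -14]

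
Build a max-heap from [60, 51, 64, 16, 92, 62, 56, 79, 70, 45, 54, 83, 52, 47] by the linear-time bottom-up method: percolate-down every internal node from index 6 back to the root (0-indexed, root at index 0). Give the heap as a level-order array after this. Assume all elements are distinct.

sift down from index 6: already satisfies heap property
sift down from index 5:
  62 vs larger child 83 at index 11, swap → [60, 51, 64, 16, 92, 83, 56, 79, 70, 45, 54, 62, 52, 47]
sift down from index 4: already satisfies heap property
sift down from index 3:
  16 vs larger child 79 at index 7, swap → [60, 51, 64, 79, 92, 83, 56, 16, 70, 45, 54, 62, 52, 47]
sift down from index 2:
  64 vs larger child 83 at index 5, swap → [60, 51, 83, 79, 92, 64, 56, 16, 70, 45, 54, 62, 52, 47]
sift down from index 1:
  51 vs larger child 92 at index 4, swap → [60, 92, 83, 79, 51, 64, 56, 16, 70, 45, 54, 62, 52, 47]
  51 vs larger child 54 at index 10, swap → [60, 92, 83, 79, 54, 64, 56, 16, 70, 45, 51, 62, 52, 47]
sift down from index 0:
  60 vs larger child 92 at index 1, swap → [92, 60, 83, 79, 54, 64, 56, 16, 70, 45, 51, 62, 52, 47]
  60 vs larger child 79 at index 3, swap → [92, 79, 83, 60, 54, 64, 56, 16, 70, 45, 51, 62, 52, 47]
  60 vs larger child 70 at index 8, swap → [92, 79, 83, 70, 54, 64, 56, 16, 60, 45, 51, 62, 52, 47]

[92, 79, 83, 70, 54, 64, 56, 16, 60, 45, 51, 62, 52, 47]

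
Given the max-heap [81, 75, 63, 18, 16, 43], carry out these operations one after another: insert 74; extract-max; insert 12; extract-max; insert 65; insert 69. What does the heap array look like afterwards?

[74, 69, 65, 63, 16, 12, 43, 18]

insert 74:
  append 74 at index 6 → [81, 75, 63, 18, 16, 43, 74]
  74 > parent 63 at index 2, swap → [81, 75, 74, 18, 16, 43, 63]
extract-max → returns 81:
  remove root 81; move last element 63 to root → [63, 75, 74, 18, 16, 43]
  63 vs larger child 75 at index 1, swap → [75, 63, 74, 18, 16, 43]
insert 12:
  append 12 at index 6 → [75, 63, 74, 18, 16, 43, 12] (no swap needed)
extract-max → returns 75:
  remove root 75; move last element 12 to root → [12, 63, 74, 18, 16, 43]
  12 vs larger child 74 at index 2, swap → [74, 63, 12, 18, 16, 43]
  12 vs only child 43 at index 5, swap → [74, 63, 43, 18, 16, 12]
insert 65:
  append 65 at index 6 → [74, 63, 43, 18, 16, 12, 65]
  65 > parent 43 at index 2, swap → [74, 63, 65, 18, 16, 12, 43]
insert 69:
  append 69 at index 7 → [74, 63, 65, 18, 16, 12, 43, 69]
  69 > parent 18 at index 3, swap → [74, 63, 65, 69, 16, 12, 43, 18]
  69 > parent 63 at index 1, swap → [74, 69, 65, 63, 16, 12, 43, 18]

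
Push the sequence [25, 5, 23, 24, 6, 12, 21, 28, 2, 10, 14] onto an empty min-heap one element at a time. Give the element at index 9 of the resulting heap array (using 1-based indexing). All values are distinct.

Insert 25:
  append 25 at index 1 → [25] (no swap needed)
Insert 5:
  append 5 at index 2 → [25, 5]
  5 < parent 25 at index 1, swap → [5, 25]
Insert 23:
  append 23 at index 3 → [5, 25, 23] (no swap needed)
Insert 24:
  append 24 at index 4 → [5, 25, 23, 24]
  24 < parent 25 at index 2, swap → [5, 24, 23, 25]
Insert 6:
  append 6 at index 5 → [5, 24, 23, 25, 6]
  6 < parent 24 at index 2, swap → [5, 6, 23, 25, 24]
Insert 12:
  append 12 at index 6 → [5, 6, 23, 25, 24, 12]
  12 < parent 23 at index 3, swap → [5, 6, 12, 25, 24, 23]
Insert 21:
  append 21 at index 7 → [5, 6, 12, 25, 24, 23, 21] (no swap needed)
Insert 28:
  append 28 at index 8 → [5, 6, 12, 25, 24, 23, 21, 28] (no swap needed)
Insert 2:
  append 2 at index 9 → [5, 6, 12, 25, 24, 23, 21, 28, 2]
  2 < parent 25 at index 4, swap → [5, 6, 12, 2, 24, 23, 21, 28, 25]
  2 < parent 6 at index 2, swap → [5, 2, 12, 6, 24, 23, 21, 28, 25]
  2 < parent 5 at index 1, swap → [2, 5, 12, 6, 24, 23, 21, 28, 25]
Insert 10:
  append 10 at index 10 → [2, 5, 12, 6, 24, 23, 21, 28, 25, 10]
  10 < parent 24 at index 5, swap → [2, 5, 12, 6, 10, 23, 21, 28, 25, 24]
Insert 14:
  append 14 at index 11 → [2, 5, 12, 6, 10, 23, 21, 28, 25, 24, 14] (no swap needed)
resulting array: [2, 5, 12, 6, 10, 23, 21, 28, 25, 24, 14]

25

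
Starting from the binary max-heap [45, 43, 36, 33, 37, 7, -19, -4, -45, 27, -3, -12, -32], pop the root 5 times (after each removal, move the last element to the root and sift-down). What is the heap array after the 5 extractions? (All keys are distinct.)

extract-max #1 returns 45:
  remove root 45; move last element -32 to root → [-32, 43, 36, 33, 37, 7, -19, -4, -45, 27, -3, -12]
  -32 vs larger child 43 at index 1, swap → [43, -32, 36, 33, 37, 7, -19, -4, -45, 27, -3, -12]
  -32 vs larger child 37 at index 4, swap → [43, 37, 36, 33, -32, 7, -19, -4, -45, 27, -3, -12]
  -32 vs larger child 27 at index 9, swap → [43, 37, 36, 33, 27, 7, -19, -4, -45, -32, -3, -12]
extract-max #2 returns 43:
  remove root 43; move last element -12 to root → [-12, 37, 36, 33, 27, 7, -19, -4, -45, -32, -3]
  -12 vs larger child 37 at index 1, swap → [37, -12, 36, 33, 27, 7, -19, -4, -45, -32, -3]
  -12 vs larger child 33 at index 3, swap → [37, 33, 36, -12, 27, 7, -19, -4, -45, -32, -3]
  -12 vs larger child -4 at index 7, swap → [37, 33, 36, -4, 27, 7, -19, -12, -45, -32, -3]
extract-max #3 returns 37:
  remove root 37; move last element -3 to root → [-3, 33, 36, -4, 27, 7, -19, -12, -45, -32]
  -3 vs larger child 36 at index 2, swap → [36, 33, -3, -4, 27, 7, -19, -12, -45, -32]
  -3 vs larger child 7 at index 5, swap → [36, 33, 7, -4, 27, -3, -19, -12, -45, -32]
extract-max #4 returns 36:
  remove root 36; move last element -32 to root → [-32, 33, 7, -4, 27, -3, -19, -12, -45]
  -32 vs larger child 33 at index 1, swap → [33, -32, 7, -4, 27, -3, -19, -12, -45]
  -32 vs larger child 27 at index 4, swap → [33, 27, 7, -4, -32, -3, -19, -12, -45]
extract-max #5 returns 33:
  remove root 33; move last element -45 to root → [-45, 27, 7, -4, -32, -3, -19, -12]
  -45 vs larger child 27 at index 1, swap → [27, -45, 7, -4, -32, -3, -19, -12]
  -45 vs larger child -4 at index 3, swap → [27, -4, 7, -45, -32, -3, -19, -12]
  -45 vs only child -12 at index 7, swap → [27, -4, 7, -12, -32, -3, -19, -45]

[27, -4, 7, -12, -32, -3, -19, -45]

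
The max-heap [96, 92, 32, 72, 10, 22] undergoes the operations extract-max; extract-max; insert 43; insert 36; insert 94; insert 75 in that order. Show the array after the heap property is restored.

[94, 75, 72, 43, 22, 32, 36, 10]

extract-max → returns 96:
  remove root 96; move last element 22 to root → [22, 92, 32, 72, 10]
  22 vs larger child 92 at index 1, swap → [92, 22, 32, 72, 10]
  22 vs larger child 72 at index 3, swap → [92, 72, 32, 22, 10]
extract-max → returns 92:
  remove root 92; move last element 10 to root → [10, 72, 32, 22]
  10 vs larger child 72 at index 1, swap → [72, 10, 32, 22]
  10 vs only child 22 at index 3, swap → [72, 22, 32, 10]
insert 43:
  append 43 at index 4 → [72, 22, 32, 10, 43]
  43 > parent 22 at index 1, swap → [72, 43, 32, 10, 22]
insert 36:
  append 36 at index 5 → [72, 43, 32, 10, 22, 36]
  36 > parent 32 at index 2, swap → [72, 43, 36, 10, 22, 32]
insert 94:
  append 94 at index 6 → [72, 43, 36, 10, 22, 32, 94]
  94 > parent 36 at index 2, swap → [72, 43, 94, 10, 22, 32, 36]
  94 > parent 72 at index 0, swap → [94, 43, 72, 10, 22, 32, 36]
insert 75:
  append 75 at index 7 → [94, 43, 72, 10, 22, 32, 36, 75]
  75 > parent 10 at index 3, swap → [94, 43, 72, 75, 22, 32, 36, 10]
  75 > parent 43 at index 1, swap → [94, 75, 72, 43, 22, 32, 36, 10]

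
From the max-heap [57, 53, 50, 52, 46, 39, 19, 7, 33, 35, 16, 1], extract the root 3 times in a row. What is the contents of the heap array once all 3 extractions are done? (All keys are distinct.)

[50, 46, 39, 33, 35, 16, 19, 7, 1]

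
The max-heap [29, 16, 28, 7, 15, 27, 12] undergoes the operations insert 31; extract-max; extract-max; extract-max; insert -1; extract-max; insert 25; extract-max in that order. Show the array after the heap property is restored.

[16, 15, 12, 7, -1]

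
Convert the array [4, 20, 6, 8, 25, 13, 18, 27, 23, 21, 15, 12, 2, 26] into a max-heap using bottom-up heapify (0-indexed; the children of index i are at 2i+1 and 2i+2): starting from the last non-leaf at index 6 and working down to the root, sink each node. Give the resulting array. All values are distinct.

[27, 25, 26, 23, 21, 13, 18, 8, 20, 4, 15, 12, 2, 6]

sift down from index 6:
  18 vs only child 26 at index 13, swap → [4, 20, 6, 8, 25, 13, 26, 27, 23, 21, 15, 12, 2, 18]
sift down from index 5: already satisfies heap property
sift down from index 4: already satisfies heap property
sift down from index 3:
  8 vs larger child 27 at index 7, swap → [4, 20, 6, 27, 25, 13, 26, 8, 23, 21, 15, 12, 2, 18]
sift down from index 2:
  6 vs larger child 26 at index 6, swap → [4, 20, 26, 27, 25, 13, 6, 8, 23, 21, 15, 12, 2, 18]
  6 vs only child 18 at index 13, swap → [4, 20, 26, 27, 25, 13, 18, 8, 23, 21, 15, 12, 2, 6]
sift down from index 1:
  20 vs larger child 27 at index 3, swap → [4, 27, 26, 20, 25, 13, 18, 8, 23, 21, 15, 12, 2, 6]
  20 vs larger child 23 at index 8, swap → [4, 27, 26, 23, 25, 13, 18, 8, 20, 21, 15, 12, 2, 6]
sift down from index 0:
  4 vs larger child 27 at index 1, swap → [27, 4, 26, 23, 25, 13, 18, 8, 20, 21, 15, 12, 2, 6]
  4 vs larger child 25 at index 4, swap → [27, 25, 26, 23, 4, 13, 18, 8, 20, 21, 15, 12, 2, 6]
  4 vs larger child 21 at index 9, swap → [27, 25, 26, 23, 21, 13, 18, 8, 20, 4, 15, 12, 2, 6]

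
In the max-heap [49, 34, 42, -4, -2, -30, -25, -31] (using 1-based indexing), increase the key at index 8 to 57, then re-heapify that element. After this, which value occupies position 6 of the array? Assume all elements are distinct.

-30

set index 8 from -31 to 57 → [49, 34, 42, -4, -2, -30, -25, 57]
57 > parent -4 at index 4, swap → [49, 34, 42, 57, -2, -30, -25, -4]
57 > parent 34 at index 2, swap → [49, 57, 42, 34, -2, -30, -25, -4]
57 > parent 49 at index 1, swap → [57, 49, 42, 34, -2, -30, -25, -4]
resulting array: [57, 49, 42, 34, -2, -30, -25, -4]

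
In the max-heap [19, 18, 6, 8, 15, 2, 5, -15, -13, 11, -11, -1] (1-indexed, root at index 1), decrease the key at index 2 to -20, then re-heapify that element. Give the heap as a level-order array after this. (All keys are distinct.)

[19, 15, 6, 8, 11, 2, 5, -15, -13, -20, -11, -1]

set index 2 from 18 to -20 → [19, -20, 6, 8, 15, 2, 5, -15, -13, 11, -11, -1]
-20 vs larger child 15 at index 5, swap → [19, 15, 6, 8, -20, 2, 5, -15, -13, 11, -11, -1]
-20 vs larger child 11 at index 10, swap → [19, 15, 6, 8, 11, 2, 5, -15, -13, -20, -11, -1]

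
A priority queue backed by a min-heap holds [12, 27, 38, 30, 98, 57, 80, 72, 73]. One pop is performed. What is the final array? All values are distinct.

[27, 30, 38, 72, 98, 57, 80, 73]

remove root 12; move last element 73 to root → [73, 27, 38, 30, 98, 57, 80, 72]
73 vs smaller child 27 at index 1, swap → [27, 73, 38, 30, 98, 57, 80, 72]
73 vs smaller child 30 at index 3, swap → [27, 30, 38, 73, 98, 57, 80, 72]
73 vs only child 72 at index 7, swap → [27, 30, 38, 72, 98, 57, 80, 73]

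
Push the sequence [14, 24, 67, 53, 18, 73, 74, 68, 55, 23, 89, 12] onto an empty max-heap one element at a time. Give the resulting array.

Insert 14:
  append 14 at index 0 → [14] (no swap needed)
Insert 24:
  append 24 at index 1 → [14, 24]
  24 > parent 14 at index 0, swap → [24, 14]
Insert 67:
  append 67 at index 2 → [24, 14, 67]
  67 > parent 24 at index 0, swap → [67, 14, 24]
Insert 53:
  append 53 at index 3 → [67, 14, 24, 53]
  53 > parent 14 at index 1, swap → [67, 53, 24, 14]
Insert 18:
  append 18 at index 4 → [67, 53, 24, 14, 18] (no swap needed)
Insert 73:
  append 73 at index 5 → [67, 53, 24, 14, 18, 73]
  73 > parent 24 at index 2, swap → [67, 53, 73, 14, 18, 24]
  73 > parent 67 at index 0, swap → [73, 53, 67, 14, 18, 24]
Insert 74:
  append 74 at index 6 → [73, 53, 67, 14, 18, 24, 74]
  74 > parent 67 at index 2, swap → [73, 53, 74, 14, 18, 24, 67]
  74 > parent 73 at index 0, swap → [74, 53, 73, 14, 18, 24, 67]
Insert 68:
  append 68 at index 7 → [74, 53, 73, 14, 18, 24, 67, 68]
  68 > parent 14 at index 3, swap → [74, 53, 73, 68, 18, 24, 67, 14]
  68 > parent 53 at index 1, swap → [74, 68, 73, 53, 18, 24, 67, 14]
Insert 55:
  append 55 at index 8 → [74, 68, 73, 53, 18, 24, 67, 14, 55]
  55 > parent 53 at index 3, swap → [74, 68, 73, 55, 18, 24, 67, 14, 53]
Insert 23:
  append 23 at index 9 → [74, 68, 73, 55, 18, 24, 67, 14, 53, 23]
  23 > parent 18 at index 4, swap → [74, 68, 73, 55, 23, 24, 67, 14, 53, 18]
Insert 89:
  append 89 at index 10 → [74, 68, 73, 55, 23, 24, 67, 14, 53, 18, 89]
  89 > parent 23 at index 4, swap → [74, 68, 73, 55, 89, 24, 67, 14, 53, 18, 23]
  89 > parent 68 at index 1, swap → [74, 89, 73, 55, 68, 24, 67, 14, 53, 18, 23]
  89 > parent 74 at index 0, swap → [89, 74, 73, 55, 68, 24, 67, 14, 53, 18, 23]
Insert 12:
  append 12 at index 11 → [89, 74, 73, 55, 68, 24, 67, 14, 53, 18, 23, 12] (no swap needed)

[89, 74, 73, 55, 68, 24, 67, 14, 53, 18, 23, 12]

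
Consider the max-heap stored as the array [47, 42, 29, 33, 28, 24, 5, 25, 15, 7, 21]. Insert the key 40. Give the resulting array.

append 40 at index 11 → [47, 42, 29, 33, 28, 24, 5, 25, 15, 7, 21, 40]
40 > parent 24 at index 5, swap → [47, 42, 29, 33, 28, 40, 5, 25, 15, 7, 21, 24]
40 > parent 29 at index 2, swap → [47, 42, 40, 33, 28, 29, 5, 25, 15, 7, 21, 24]

[47, 42, 40, 33, 28, 29, 5, 25, 15, 7, 21, 24]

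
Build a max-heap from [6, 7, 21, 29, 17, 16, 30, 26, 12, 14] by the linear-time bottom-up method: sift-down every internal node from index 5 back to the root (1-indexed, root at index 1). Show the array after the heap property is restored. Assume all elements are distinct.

sift down from index 5: already satisfies heap property
sift down from index 4: already satisfies heap property
sift down from index 3:
  21 vs larger child 30 at index 7, swap → [6, 7, 30, 29, 17, 16, 21, 26, 12, 14]
sift down from index 2:
  7 vs larger child 29 at index 4, swap → [6, 29, 30, 7, 17, 16, 21, 26, 12, 14]
  7 vs larger child 26 at index 8, swap → [6, 29, 30, 26, 17, 16, 21, 7, 12, 14]
sift down from index 1:
  6 vs larger child 30 at index 3, swap → [30, 29, 6, 26, 17, 16, 21, 7, 12, 14]
  6 vs larger child 21 at index 7, swap → [30, 29, 21, 26, 17, 16, 6, 7, 12, 14]

[30, 29, 21, 26, 17, 16, 6, 7, 12, 14]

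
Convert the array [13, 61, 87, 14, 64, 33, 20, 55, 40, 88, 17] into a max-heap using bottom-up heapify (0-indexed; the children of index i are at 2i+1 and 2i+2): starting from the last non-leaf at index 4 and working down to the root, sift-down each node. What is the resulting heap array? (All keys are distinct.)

sift down from index 4:
  64 vs larger child 88 at index 9, swap → [13, 61, 87, 14, 88, 33, 20, 55, 40, 64, 17]
sift down from index 3:
  14 vs larger child 55 at index 7, swap → [13, 61, 87, 55, 88, 33, 20, 14, 40, 64, 17]
sift down from index 2: already satisfies heap property
sift down from index 1:
  61 vs larger child 88 at index 4, swap → [13, 88, 87, 55, 61, 33, 20, 14, 40, 64, 17]
  61 vs larger child 64 at index 9, swap → [13, 88, 87, 55, 64, 33, 20, 14, 40, 61, 17]
sift down from index 0:
  13 vs larger child 88 at index 1, swap → [88, 13, 87, 55, 64, 33, 20, 14, 40, 61, 17]
  13 vs larger child 64 at index 4, swap → [88, 64, 87, 55, 13, 33, 20, 14, 40, 61, 17]
  13 vs larger child 61 at index 9, swap → [88, 64, 87, 55, 61, 33, 20, 14, 40, 13, 17]

[88, 64, 87, 55, 61, 33, 20, 14, 40, 13, 17]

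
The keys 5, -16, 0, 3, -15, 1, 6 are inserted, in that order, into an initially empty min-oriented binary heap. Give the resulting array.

[-16, -15, 0, 5, 3, 1, 6]

Insert 5:
  append 5 at index 0 → [5] (no swap needed)
Insert -16:
  append -16 at index 1 → [5, -16]
  -16 < parent 5 at index 0, swap → [-16, 5]
Insert 0:
  append 0 at index 2 → [-16, 5, 0] (no swap needed)
Insert 3:
  append 3 at index 3 → [-16, 5, 0, 3]
  3 < parent 5 at index 1, swap → [-16, 3, 0, 5]
Insert -15:
  append -15 at index 4 → [-16, 3, 0, 5, -15]
  -15 < parent 3 at index 1, swap → [-16, -15, 0, 5, 3]
Insert 1:
  append 1 at index 5 → [-16, -15, 0, 5, 3, 1] (no swap needed)
Insert 6:
  append 6 at index 6 → [-16, -15, 0, 5, 3, 1, 6] (no swap needed)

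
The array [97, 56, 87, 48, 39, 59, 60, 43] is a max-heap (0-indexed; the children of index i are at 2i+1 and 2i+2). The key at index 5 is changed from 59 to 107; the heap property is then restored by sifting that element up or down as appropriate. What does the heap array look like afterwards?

set index 5 from 59 to 107 → [97, 56, 87, 48, 39, 107, 60, 43]
107 > parent 87 at index 2, swap → [97, 56, 107, 48, 39, 87, 60, 43]
107 > parent 97 at index 0, swap → [107, 56, 97, 48, 39, 87, 60, 43]

[107, 56, 97, 48, 39, 87, 60, 43]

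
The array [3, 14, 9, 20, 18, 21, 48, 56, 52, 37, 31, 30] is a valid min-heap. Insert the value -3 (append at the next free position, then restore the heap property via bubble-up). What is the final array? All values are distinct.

append -3 at index 12 → [3, 14, 9, 20, 18, 21, 48, 56, 52, 37, 31, 30, -3]
-3 < parent 21 at index 5, swap → [3, 14, 9, 20, 18, -3, 48, 56, 52, 37, 31, 30, 21]
-3 < parent 9 at index 2, swap → [3, 14, -3, 20, 18, 9, 48, 56, 52, 37, 31, 30, 21]
-3 < parent 3 at index 0, swap → [-3, 14, 3, 20, 18, 9, 48, 56, 52, 37, 31, 30, 21]

[-3, 14, 3, 20, 18, 9, 48, 56, 52, 37, 31, 30, 21]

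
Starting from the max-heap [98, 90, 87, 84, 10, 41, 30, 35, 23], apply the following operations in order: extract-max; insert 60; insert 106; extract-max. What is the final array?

[90, 84, 87, 60, 10, 41, 30, 23, 35]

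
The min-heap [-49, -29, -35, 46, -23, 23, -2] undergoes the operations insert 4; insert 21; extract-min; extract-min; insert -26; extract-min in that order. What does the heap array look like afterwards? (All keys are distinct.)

insert 4:
  append 4 at index 7 → [-49, -29, -35, 46, -23, 23, -2, 4]
  4 < parent 46 at index 3, swap → [-49, -29, -35, 4, -23, 23, -2, 46]
insert 21:
  append 21 at index 8 → [-49, -29, -35, 4, -23, 23, -2, 46, 21] (no swap needed)
extract-min → returns -49:
  remove root -49; move last element 21 to root → [21, -29, -35, 4, -23, 23, -2, 46]
  21 vs smaller child -35 at index 2, swap → [-35, -29, 21, 4, -23, 23, -2, 46]
  21 vs smaller child -2 at index 6, swap → [-35, -29, -2, 4, -23, 23, 21, 46]
extract-min → returns -35:
  remove root -35; move last element 46 to root → [46, -29, -2, 4, -23, 23, 21]
  46 vs smaller child -29 at index 1, swap → [-29, 46, -2, 4, -23, 23, 21]
  46 vs smaller child -23 at index 4, swap → [-29, -23, -2, 4, 46, 23, 21]
insert -26:
  append -26 at index 7 → [-29, -23, -2, 4, 46, 23, 21, -26]
  -26 < parent 4 at index 3, swap → [-29, -23, -2, -26, 46, 23, 21, 4]
  -26 < parent -23 at index 1, swap → [-29, -26, -2, -23, 46, 23, 21, 4]
extract-min → returns -29:
  remove root -29; move last element 4 to root → [4, -26, -2, -23, 46, 23, 21]
  4 vs smaller child -26 at index 1, swap → [-26, 4, -2, -23, 46, 23, 21]
  4 vs smaller child -23 at index 3, swap → [-26, -23, -2, 4, 46, 23, 21]

[-26, -23, -2, 4, 46, 23, 21]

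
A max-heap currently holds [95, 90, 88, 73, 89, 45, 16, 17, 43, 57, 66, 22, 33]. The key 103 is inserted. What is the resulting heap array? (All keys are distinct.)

[103, 90, 95, 73, 89, 45, 88, 17, 43, 57, 66, 22, 33, 16]

append 103 at index 13 → [95, 90, 88, 73, 89, 45, 16, 17, 43, 57, 66, 22, 33, 103]
103 > parent 16 at index 6, swap → [95, 90, 88, 73, 89, 45, 103, 17, 43, 57, 66, 22, 33, 16]
103 > parent 88 at index 2, swap → [95, 90, 103, 73, 89, 45, 88, 17, 43, 57, 66, 22, 33, 16]
103 > parent 95 at index 0, swap → [103, 90, 95, 73, 89, 45, 88, 17, 43, 57, 66, 22, 33, 16]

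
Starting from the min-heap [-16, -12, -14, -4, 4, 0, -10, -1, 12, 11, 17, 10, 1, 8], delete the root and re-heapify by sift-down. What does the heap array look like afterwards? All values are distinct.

[-14, -12, -10, -4, 4, 0, 8, -1, 12, 11, 17, 10, 1]

remove root -16; move last element 8 to root → [8, -12, -14, -4, 4, 0, -10, -1, 12, 11, 17, 10, 1]
8 vs smaller child -14 at index 2, swap → [-14, -12, 8, -4, 4, 0, -10, -1, 12, 11, 17, 10, 1]
8 vs smaller child -10 at index 6, swap → [-14, -12, -10, -4, 4, 0, 8, -1, 12, 11, 17, 10, 1]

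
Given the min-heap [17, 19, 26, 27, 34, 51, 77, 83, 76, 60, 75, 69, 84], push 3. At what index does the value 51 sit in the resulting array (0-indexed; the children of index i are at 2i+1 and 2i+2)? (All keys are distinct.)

5

append 3 at index 13 → [17, 19, 26, 27, 34, 51, 77, 83, 76, 60, 75, 69, 84, 3]
3 < parent 77 at index 6, swap → [17, 19, 26, 27, 34, 51, 3, 83, 76, 60, 75, 69, 84, 77]
3 < parent 26 at index 2, swap → [17, 19, 3, 27, 34, 51, 26, 83, 76, 60, 75, 69, 84, 77]
3 < parent 17 at index 0, swap → [3, 19, 17, 27, 34, 51, 26, 83, 76, 60, 75, 69, 84, 77]
resulting array: [3, 19, 17, 27, 34, 51, 26, 83, 76, 60, 75, 69, 84, 77]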